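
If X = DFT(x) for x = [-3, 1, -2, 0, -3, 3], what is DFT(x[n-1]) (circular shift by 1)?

Time shift by 1: X_shifted[k] = ω_6^(1k) · X[k]
Shifted x = [3, -3, 1, -2, 0, -3]

DFT(x[n-1]) = [-4, 1.5000-0.8660i, 3.5000+0.8660i, 12, 3.5000-0.8660i, 1.5000+0.8660i]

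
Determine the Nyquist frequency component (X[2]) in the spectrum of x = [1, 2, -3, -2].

X[2] = Σ(n=0 to 3) x[n] · ω_4^(2n) where ω_4 = e^(-2πi/4)
= (1)·ω_4^0 + (2)·ω_4^2 + (-3)·ω_4^4 + (-2)·ω_4^6

X[2] = -2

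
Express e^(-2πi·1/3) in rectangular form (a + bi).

ω_3^1 = e^(-2πi·1/3)
= cos(-2π·1/3) + i·sin(-2π·1/3)
= cos(-2π/3) + i·sin(-2π/3)

ω_3^1 = cos(-2π/3) + i·sin(-2π/3) = -0.5000-0.8660i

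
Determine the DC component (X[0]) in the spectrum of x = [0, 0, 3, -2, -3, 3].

X[0] = Σ(n=0 to 5) x[n] · ω_6^0 = Σ x[n]
= (0) + (0) + (3) + (-2) + (-3) + (3)

X[0] = 1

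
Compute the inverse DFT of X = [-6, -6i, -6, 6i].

x[n] = (1/4) Σ(k=0 to 3) X[k] · e^(2πikn/4)

Computing each x[n]:
x[0] = -3
x[1] = 3
x[2] = -3
x[3] = -3

x = [-3, 3, -3, -3]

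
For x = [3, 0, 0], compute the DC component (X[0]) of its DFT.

X[0] = Σ(n=0 to 2) x[n] · ω_3^0 = Σ x[n]
= (3) + (0) + (0)

X[0] = 3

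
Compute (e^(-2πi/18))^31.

Since ω_18^18 = 1, powers reduce modulo 18.
31 mod 18 = 13
So ω_18^31 = ω_18^13 = e^(-2πi·13/18)

ω_18^31 = ω_18^13 = -0.1736+0.9848i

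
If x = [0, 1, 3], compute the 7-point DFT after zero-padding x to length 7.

Original 3-point DFT: [4, -2.0000+1.7321i, -2.0000-1.7321i]
Zero-padded 7-point DFT provides frequency interpolation.

DFT_7([x, 0, ...]) = [4, -0.0441-3.7066i, -2.9254+0.3267i, 0.9695+1.9116i, 0.9695-1.9116i, -2.9254-0.3267i, -0.0441+3.7066i]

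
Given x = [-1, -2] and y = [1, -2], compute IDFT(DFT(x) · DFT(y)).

(x ⊛ y)[n] = Σ(m=0 to 1) x[m] · y[(n-m) mod 2]

Computing each output sample:
(x ⊛ y)[0] = 3
(x ⊛ y)[1] = 0

x ⊛ y = [3, 0]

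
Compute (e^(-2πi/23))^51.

Since ω_23^23 = 1, powers reduce modulo 23.
51 mod 23 = 5
So ω_23^51 = ω_23^5 = e^(-2πi·5/23)

ω_23^51 = ω_23^5 = 0.2035-0.9791i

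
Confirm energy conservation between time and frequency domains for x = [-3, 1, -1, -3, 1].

Time domain:
Σ|x[n]|² = |-3|² + |1|² + |-1|² + |-3|² + |1|² = 21.0000

Frequency domain:
(1/5)Σ|X[k]|² = (1/5)(|-5|² + |0.8541-1.1756i|² + |-5.8541+1.9021i|² + |-5.8541-1.9021i|² + |0.8541+1.1756i|²) = (1/5)·105.0000 = 21.0000

Both sides agree, confirming Parseval's theorem.

Σ|x[n]|² = (1/N)Σ|X[k]|² = 21.0000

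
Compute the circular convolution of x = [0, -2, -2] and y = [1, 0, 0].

(x ⊛ y)[n] = Σ(m=0 to 2) x[m] · y[(n-m) mod 3]

Computing each output sample:
(x ⊛ y)[0] = 0
(x ⊛ y)[1] = -2
(x ⊛ y)[2] = -2

x ⊛ y = [0, -2, -2]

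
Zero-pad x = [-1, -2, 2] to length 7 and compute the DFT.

Original 3-point DFT: [-1, -1.0000+3.4641i, -1.0000-3.4641i]
Zero-padded 7-point DFT provides frequency interpolation.

DFT_7([x, 0, ...]) = [-1, -2.6920-0.3862i, -2.3569+2.8176i, 2.0489+2.4314i, 2.0489-2.4314i, -2.3569-2.8176i, -2.6920+0.3862i]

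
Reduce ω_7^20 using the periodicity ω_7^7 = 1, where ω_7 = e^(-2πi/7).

Since ω_7^7 = 1, powers reduce modulo 7.
20 mod 7 = 6
So ω_7^20 = ω_7^6 = e^(-2πi·6/7)

ω_7^20 = ω_7^6 = 0.6235+0.7818i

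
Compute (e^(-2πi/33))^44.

Since ω_33^33 = 1, powers reduce modulo 33.
44 mod 33 = 11
So ω_33^44 = ω_33^11 = e^(-2πi·11/33)

ω_33^44 = ω_33^11 = -0.5000-0.8660i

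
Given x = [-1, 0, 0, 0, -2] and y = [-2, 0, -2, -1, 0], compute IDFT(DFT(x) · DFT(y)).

(x ⊛ y)[n] = Σ(m=0 to 4) x[m] · y[(n-m) mod 5]

Computing each output sample:
(x ⊛ y)[0] = 2
(x ⊛ y)[1] = 4
(x ⊛ y)[2] = 4
(x ⊛ y)[3] = 1
(x ⊛ y)[4] = 4

x ⊛ y = [2, 4, 4, 1, 4]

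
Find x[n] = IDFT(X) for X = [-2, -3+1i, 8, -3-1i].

x[n] = (1/4) Σ(k=0 to 3) X[k] · e^(2πikn/4)

Computing each x[n]:
x[0] = 0
x[1] = -3
x[2] = 3
x[3] = -2

x = [0, -3, 3, -2]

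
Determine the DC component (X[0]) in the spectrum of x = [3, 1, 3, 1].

X[0] = Σ(n=0 to 3) x[n] · ω_4^0 = Σ x[n]
= (3) + (1) + (3) + (1)

X[0] = 8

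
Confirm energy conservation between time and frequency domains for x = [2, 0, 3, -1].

Time domain:
Σ|x[n]|² = |2|² + |0|² + |3|² + |-1|² = 14.0000

Frequency domain:
(1/4)Σ|X[k]|² = (1/4)(|4|² + |-1-1i|² + |6|² + |-1+1i|²) = (1/4)·56.0000 = 14.0000

Both sides agree, confirming Parseval's theorem.

Σ|x[n]|² = (1/N)Σ|X[k]|² = 14.0000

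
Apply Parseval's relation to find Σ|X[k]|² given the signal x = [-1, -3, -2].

Parseval: Σ|x[n]|² = (1/N)Σ|X[k]|², so Σ|X[k]|² = N·Σ|x[n]|² = 3·14.0000

Σ|X[k]|² = N·Σ|x[n]|² = 3·14.0000 = 42.0000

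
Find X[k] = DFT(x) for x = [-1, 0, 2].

X[k] = Σ(n=0 to 2) x[n] · ω_3^(nk)
where ω_3 = e^(-2πi/3)

Computing each X[k]:
X[0] = 1
X[1] = -2.0000+1.7321i
X[2] = -2.0000-1.7321i

X = [1, -2.0000+1.7321i, -2.0000-1.7321i]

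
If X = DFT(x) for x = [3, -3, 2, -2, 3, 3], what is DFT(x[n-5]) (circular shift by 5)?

Time shift by 5: X_shifted[k] = ω_6^(5k) · X[k]
Shifted x = [-3, 2, -2, 3, 3, 3]

DFT(x[n-5]) = [6, -4.0000+5.1962i, -3.0000-3.4641i, -10, -3.0000+3.4641i, -4.0000-5.1962i]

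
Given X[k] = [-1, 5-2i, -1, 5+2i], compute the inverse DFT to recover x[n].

x[n] = (1/4) Σ(k=0 to 3) X[k] · e^(2πikn/4)

Computing each x[n]:
x[0] = 2
x[1] = 1
x[2] = -3
x[3] = -1

x = [2, 1, -3, -1]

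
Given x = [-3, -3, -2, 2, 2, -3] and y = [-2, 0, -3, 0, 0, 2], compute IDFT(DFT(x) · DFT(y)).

(x ⊛ y)[n] = Σ(m=0 to 5) x[m] · y[(n-m) mod 6]

Computing each output sample:
(x ⊛ y)[0] = -6
(x ⊛ y)[1] = 11
(x ⊛ y)[2] = 17
(x ⊛ y)[3] = 9
(x ⊛ y)[4] = -4
(x ⊛ y)[5] = -6

x ⊛ y = [-6, 11, 17, 9, -4, -6]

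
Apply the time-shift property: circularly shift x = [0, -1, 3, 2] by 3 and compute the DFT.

Time shift by 3: X_shifted[k] = ω_4^(3k) · X[k]
Shifted x = [-1, 3, 2, 0]

DFT(x[n-3]) = [4, -3-3i, -2, -3+3i]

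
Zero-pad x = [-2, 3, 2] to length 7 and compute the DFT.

Original 3-point DFT: [3, -4.5000-0.8660i, -4.5000+0.8660i]
Zero-padded 7-point DFT provides frequency interpolation.

DFT_7([x, 0, ...]) = [3, -0.5746-4.2954i, -4.4695-2.0570i, -3.4559+0.2620i, -3.4559-0.2620i, -4.4695+2.0570i, -0.5746+4.2954i]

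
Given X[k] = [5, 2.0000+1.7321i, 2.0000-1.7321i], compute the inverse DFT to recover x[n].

x[n] = (1/3) Σ(k=0 to 2) X[k] · e^(2πikn/3)

Computing each x[n]:
x[0] = 3
x[1] = 0
x[2] = 2

x = [3, 0, 2]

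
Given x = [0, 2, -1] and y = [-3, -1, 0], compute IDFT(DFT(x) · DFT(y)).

(x ⊛ y)[n] = Σ(m=0 to 2) x[m] · y[(n-m) mod 3]

Computing each output sample:
(x ⊛ y)[0] = 1
(x ⊛ y)[1] = -6
(x ⊛ y)[2] = 1

x ⊛ y = [1, -6, 1]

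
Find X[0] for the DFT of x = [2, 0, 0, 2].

X[0] = Σ(n=0 to 3) x[n] · ω_4^0 = Σ x[n]
= (2) + (0) + (0) + (2)

X[0] = 4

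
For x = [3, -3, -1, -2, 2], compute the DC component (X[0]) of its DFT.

X[0] = Σ(n=0 to 4) x[n] · ω_5^0 = Σ x[n]
= (3) + (-3) + (-1) + (-2) + (2)

X[0] = -1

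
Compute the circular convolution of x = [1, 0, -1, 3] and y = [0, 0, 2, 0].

(x ⊛ y)[n] = Σ(m=0 to 3) x[m] · y[(n-m) mod 4]

Computing each output sample:
(x ⊛ y)[0] = -2
(x ⊛ y)[1] = 6
(x ⊛ y)[2] = 2
(x ⊛ y)[3] = 0

x ⊛ y = [-2, 6, 2, 0]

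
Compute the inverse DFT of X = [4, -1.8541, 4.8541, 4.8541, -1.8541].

x[n] = (1/5) Σ(k=0 to 4) X[k] · e^(2πikn/5)

Computing each x[n]:
x[0] = 2
x[1] = -1
x[2] = 2
x[3] = 2
x[4] = -1

x = [2, -1, 2, 2, -1]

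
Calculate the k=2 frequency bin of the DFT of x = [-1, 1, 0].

X[2] = Σ(n=0 to 2) x[n] · ω_3^(2n) where ω_3 = e^(-2πi/3)
= (-1)·ω_3^0 + (1)·ω_3^2 + (0)·ω_3^4

X[2] = -1.5000+0.8660i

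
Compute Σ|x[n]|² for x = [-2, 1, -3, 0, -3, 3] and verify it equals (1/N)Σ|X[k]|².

Time domain:
Σ|x[n]|² = |-2|² + |1|² + |-3|² + |0|² + |-3|² + |3|² = 32.0000

Frequency domain:
(1/6)Σ|X[k]|² = (1/6)(|-4|² + |3.0000+1.7321i|² + |-1.0000+1.7321i|² + |-12|² + |-1.0000-1.7321i|² + |3.0000-1.7321i|²) = (1/6)·192.0000 = 32.0000

Both sides agree, confirming Parseval's theorem.

Σ|x[n]|² = (1/N)Σ|X[k]|² = 32.0000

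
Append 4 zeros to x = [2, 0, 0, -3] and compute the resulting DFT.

Original 4-point DFT: [-1, 2-3i, 5, 2+3i]
Zero-padded 8-point DFT provides frequency interpolation.

DFT_8([x, 0, ...]) = [-1, 4.1213+2.1213i, 2-3i, -0.1213+2.1213i, 5, -0.1213-2.1213i, 2+3i, 4.1213-2.1213i]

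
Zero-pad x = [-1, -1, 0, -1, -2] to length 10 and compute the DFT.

Original 5-point DFT: [-5, -1.1180-1.5388i, 1.1180+0.3633i, 1.1180-0.3633i, -1.1180+1.5388i]
Zero-padded 10-point DFT provides frequency interpolation.

DFT_10([x, 0, ...]) = [-5, 0.1180+2.7144i, -1.1180-1.5388i, -2.1180+2.2654i, 1.1180+0.3633i, -1, 1.1180-0.3633i, -2.1180-2.2654i, -1.1180+1.5388i, 0.1180-2.7144i]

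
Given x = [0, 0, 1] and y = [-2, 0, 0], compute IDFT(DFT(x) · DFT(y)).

(x ⊛ y)[n] = Σ(m=0 to 2) x[m] · y[(n-m) mod 3]

Computing each output sample:
(x ⊛ y)[0] = 0
(x ⊛ y)[1] = 0
(x ⊛ y)[2] = -2

x ⊛ y = [0, 0, -2]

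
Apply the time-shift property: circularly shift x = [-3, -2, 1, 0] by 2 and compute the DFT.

Time shift by 2: X_shifted[k] = ω_4^(2k) · X[k]
Shifted x = [1, 0, -3, -2]

DFT(x[n-2]) = [-4, 4-2i, 0, 4+2i]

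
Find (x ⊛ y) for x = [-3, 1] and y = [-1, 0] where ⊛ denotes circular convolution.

(x ⊛ y)[n] = Σ(m=0 to 1) x[m] · y[(n-m) mod 2]

Computing each output sample:
(x ⊛ y)[0] = 3
(x ⊛ y)[1] = -1

x ⊛ y = [3, -1]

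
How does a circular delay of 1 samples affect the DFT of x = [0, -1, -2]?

Time shift by 1: X_shifted[k] = ω_3^(1k) · X[k]
Shifted x = [-2, 0, -1]

DFT(x[n-1]) = [-3, -1.5000-0.8660i, -1.5000+0.8660i]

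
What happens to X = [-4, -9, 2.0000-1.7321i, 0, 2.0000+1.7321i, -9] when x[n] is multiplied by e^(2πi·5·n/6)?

Modulation property: DFT(ω_6^(-5n)·x[n]) = X[(k-5) mod 6], so circularly shift X by 5 positions.

X[k-5] = [-9, 2.0000-1.7321i, 0, 2.0000+1.7321i, -9, -4]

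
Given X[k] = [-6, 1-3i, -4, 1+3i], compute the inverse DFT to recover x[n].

x[n] = (1/4) Σ(k=0 to 3) X[k] · e^(2πikn/4)

Computing each x[n]:
x[0] = -2
x[1] = 1
x[2] = -3
x[3] = -2

x = [-2, 1, -3, -2]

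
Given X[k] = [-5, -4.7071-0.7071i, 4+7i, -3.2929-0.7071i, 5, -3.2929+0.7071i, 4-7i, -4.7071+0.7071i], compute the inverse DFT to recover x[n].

x[n] = (1/8) Σ(k=0 to 7) X[k] · e^(2πikn/8)

Computing each x[n]:
x[0] = -1
x[1] = -3
x[2] = -1
x[3] = 1
x[4] = 3
x[5] = -3
x[6] = -1
x[7] = 0

x = [-1, -3, -1, 1, 3, -3, -1, 0]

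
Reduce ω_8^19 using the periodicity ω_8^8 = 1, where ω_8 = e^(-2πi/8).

Since ω_8^8 = 1, powers reduce modulo 8.
19 mod 8 = 3
So ω_8^19 = ω_8^3 = e^(-2πi·3/8)

ω_8^19 = ω_8^3 = -0.7071-0.7071i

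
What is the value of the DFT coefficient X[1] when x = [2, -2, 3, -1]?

X[1] = Σ(n=0 to 3) x[n] · ω_4^(1n) where ω_4 = e^(-2πi/4)
= (2)·ω_4^0 + (-2)·ω_4^1 + (3)·ω_4^2 + (-1)·ω_4^3

X[1] = -1+1i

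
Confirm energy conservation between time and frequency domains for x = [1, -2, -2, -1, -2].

Time domain:
Σ|x[n]|² = |1|² + |-2|² + |-2|² + |-1|² + |-2|² = 14.0000

Frequency domain:
(1/5)Σ|X[k]|² = (1/5)(|-6|² + |2.1910+0.5878i|² + |3.3090-0.9511i|² + |3.3090+0.9511i|² + |2.1910-0.5878i|²) = (1/5)·70.0000 = 14.0000

Both sides agree, confirming Parseval's theorem.

Σ|x[n]|² = (1/N)Σ|X[k]|² = 14.0000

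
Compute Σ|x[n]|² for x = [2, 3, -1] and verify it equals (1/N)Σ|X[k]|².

Time domain:
Σ|x[n]|² = |2|² + |3|² + |-1|² = 14.0000

Frequency domain:
(1/3)Σ|X[k]|² = (1/3)(|4|² + |1.0000-3.4641i|² + |1.0000+3.4641i|²) = (1/3)·42.0000 = 14.0000

Both sides agree, confirming Parseval's theorem.

Σ|x[n]|² = (1/N)Σ|X[k]|² = 14.0000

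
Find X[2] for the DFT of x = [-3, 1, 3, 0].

X[2] = Σ(n=0 to 3) x[n] · ω_4^(2n) where ω_4 = e^(-2πi/4)
= (-3)·ω_4^0 + (1)·ω_4^2 + (3)·ω_4^4 + (0)·ω_4^6

X[2] = -1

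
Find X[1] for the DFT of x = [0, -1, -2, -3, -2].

X[1] = Σ(n=0 to 4) x[n] · ω_5^(1n) where ω_5 = e^(-2πi/5)
= (0)·ω_5^0 + (-1)·ω_5^1 + (-2)·ω_5^2 + (-3)·ω_5^3 + (-2)·ω_5^4

X[1] = 3.1180-1.5388i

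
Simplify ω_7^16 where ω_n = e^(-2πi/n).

Since ω_7^7 = 1, powers reduce modulo 7.
16 mod 7 = 2
So ω_7^16 = ω_7^2 = e^(-2πi·2/7)

ω_7^16 = ω_7^2 = -0.2225-0.9749i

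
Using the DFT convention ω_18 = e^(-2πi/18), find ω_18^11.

ω_18^11 = e^(-2πi·11/18)
= cos(-2π·11/18) + i·sin(-2π·11/18)
= cos(-22π/18) + i·sin(-22π/18)

ω_18^11 = cos(-22π/18) + i·sin(-22π/18) = -0.7660+0.6428i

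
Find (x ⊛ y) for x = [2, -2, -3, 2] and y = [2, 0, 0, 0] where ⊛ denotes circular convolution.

(x ⊛ y)[n] = Σ(m=0 to 3) x[m] · y[(n-m) mod 4]

Computing each output sample:
(x ⊛ y)[0] = 4
(x ⊛ y)[1] = -4
(x ⊛ y)[2] = -6
(x ⊛ y)[3] = 4

x ⊛ y = [4, -4, -6, 4]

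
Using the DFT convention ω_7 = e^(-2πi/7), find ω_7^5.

ω_7^5 = e^(-2πi·5/7)
= cos(-2π·5/7) + i·sin(-2π·5/7)
= cos(-10π/7) + i·sin(-10π/7)

ω_7^5 = cos(-10π/7) + i·sin(-10π/7) = -0.2225+0.9749i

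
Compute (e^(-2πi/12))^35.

Since ω_12^12 = 1, powers reduce modulo 12.
35 mod 12 = 11
So ω_12^35 = ω_12^11 = e^(-2πi·11/12)

ω_12^35 = ω_12^11 = 0.8660+0.5000i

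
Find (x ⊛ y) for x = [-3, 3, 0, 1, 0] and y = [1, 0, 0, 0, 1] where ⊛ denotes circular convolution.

(x ⊛ y)[n] = Σ(m=0 to 4) x[m] · y[(n-m) mod 5]

Computing each output sample:
(x ⊛ y)[0] = 0
(x ⊛ y)[1] = 3
(x ⊛ y)[2] = 1
(x ⊛ y)[3] = 1
(x ⊛ y)[4] = -3

x ⊛ y = [0, 3, 1, 1, -3]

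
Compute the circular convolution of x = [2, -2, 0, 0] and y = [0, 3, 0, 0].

(x ⊛ y)[n] = Σ(m=0 to 3) x[m] · y[(n-m) mod 4]

Computing each output sample:
(x ⊛ y)[0] = 0
(x ⊛ y)[1] = 6
(x ⊛ y)[2] = -6
(x ⊛ y)[3] = 0

x ⊛ y = [0, 6, -6, 0]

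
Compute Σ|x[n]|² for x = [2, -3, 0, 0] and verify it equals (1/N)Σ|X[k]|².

Time domain:
Σ|x[n]|² = |2|² + |-3|² + |0|² + |0|² = 13.0000

Frequency domain:
(1/4)Σ|X[k]|² = (1/4)(|-1|² + |2+3i|² + |5|² + |2-3i|²) = (1/4)·52.0000 = 13.0000

Both sides agree, confirming Parseval's theorem.

Σ|x[n]|² = (1/N)Σ|X[k]|² = 13.0000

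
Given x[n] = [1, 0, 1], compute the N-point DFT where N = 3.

X[k] = Σ(n=0 to 2) x[n] · ω_3^(nk)
where ω_3 = e^(-2πi/3)

Computing each X[k]:
X[0] = 2
X[1] = 0.5000+0.8660i
X[2] = 0.5000-0.8660i

X = [2, 0.5000+0.8660i, 0.5000-0.8660i]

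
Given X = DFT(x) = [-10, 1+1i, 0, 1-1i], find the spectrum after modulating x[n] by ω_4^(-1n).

Modulation property: DFT(ω_4^(-1n)·x[n]) = X[(k-1) mod 4], so circularly shift X by 1 positions.

X[k-1] = [1-1i, -10, 1+1i, 0]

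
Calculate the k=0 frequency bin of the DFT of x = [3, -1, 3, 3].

X[0] = Σ(n=0 to 3) x[n] · ω_4^0 = Σ x[n]
= (3) + (-1) + (3) + (3)

X[0] = 8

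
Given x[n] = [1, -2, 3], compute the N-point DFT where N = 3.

X[k] = Σ(n=0 to 2) x[n] · ω_3^(nk)
where ω_3 = e^(-2πi/3)

Computing each X[k]:
X[0] = 2
X[1] = 0.5000+4.3301i
X[2] = 0.5000-4.3301i

X = [2, 0.5000+4.3301i, 0.5000-4.3301i]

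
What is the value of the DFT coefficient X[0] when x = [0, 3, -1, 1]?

X[0] = Σ(n=0 to 3) x[n] · ω_4^0 = Σ x[n]
= (0) + (3) + (-1) + (1)

X[0] = 3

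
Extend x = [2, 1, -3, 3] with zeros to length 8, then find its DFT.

Original 4-point DFT: [3, 5+2i, -5, 5-2i]
Zero-padded 8-point DFT provides frequency interpolation.

DFT_8([x, 0, ...]) = [3, 0.5858+0.1716i, 5+2i, 3.4142-5.8284i, -5, 3.4142+5.8284i, 5-2i, 0.5858-0.1716i]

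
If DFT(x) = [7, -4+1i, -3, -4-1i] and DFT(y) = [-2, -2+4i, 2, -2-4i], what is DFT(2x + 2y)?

By linearity: DFT(2x + 2y) = 2·DFT(x) + 2·DFT(y)
= 2·[7, -4+1i, -3, -4-1i] + 2·[-2, -2+4i, 2, -2-4i]

Computing element-wise:
Z[0] = 2·(7) + 2·(-2) = 10
Z[1] = 2·(-4+1i) + 2·(-2+4i) = -12+10i
Z[2] = 2·(-3) + 2·(2) = -2
Z[3] = 2·(-4-1i) + 2·(-2-4i) = -12-10i

DFT(2x + 2y) = 2·X + 2·Y = [10, -12+10i, -2, -12-10i]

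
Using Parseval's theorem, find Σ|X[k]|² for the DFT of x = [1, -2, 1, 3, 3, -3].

Parseval: Σ|x[n]|² = (1/N)Σ|X[k]|², so Σ|X[k]|² = N·Σ|x[n]|² = 6·33.0000

Σ|X[k]|² = N·Σ|x[n]|² = 6·33.0000 = 198.0000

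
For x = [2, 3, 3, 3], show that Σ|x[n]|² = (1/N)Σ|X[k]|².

Time domain:
Σ|x[n]|² = |2|² + |3|² + |3|² + |3|² = 31.0000

Frequency domain:
(1/4)Σ|X[k]|² = (1/4)(|11|² + |-1|² + |-1|² + |-1|²) = (1/4)·124.0000 = 31.0000

Both sides agree, confirming Parseval's theorem.

Σ|x[n]|² = (1/N)Σ|X[k]|² = 31.0000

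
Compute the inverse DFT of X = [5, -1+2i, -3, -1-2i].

x[n] = (1/4) Σ(k=0 to 3) X[k] · e^(2πikn/4)

Computing each x[n]:
x[0] = 0
x[1] = 1
x[2] = 1
x[3] = 3

x = [0, 1, 1, 3]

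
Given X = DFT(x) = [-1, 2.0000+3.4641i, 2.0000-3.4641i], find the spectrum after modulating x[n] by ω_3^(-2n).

Modulation property: DFT(ω_3^(-2n)·x[n]) = X[(k-2) mod 3], so circularly shift X by 2 positions.

X[k-2] = [2.0000+3.4641i, 2.0000-3.4641i, -1]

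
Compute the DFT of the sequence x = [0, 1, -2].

X[k] = Σ(n=0 to 2) x[n] · ω_3^(nk)
where ω_3 = e^(-2πi/3)

Computing each X[k]:
X[0] = -1
X[1] = 0.5000-2.5981i
X[2] = 0.5000+2.5981i

X = [-1, 0.5000-2.5981i, 0.5000+2.5981i]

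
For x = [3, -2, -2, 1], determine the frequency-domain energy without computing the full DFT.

Parseval: Σ|x[n]|² = (1/N)Σ|X[k]|², so Σ|X[k]|² = N·Σ|x[n]|² = 4·18.0000

Σ|X[k]|² = N·Σ|x[n]|² = 4·18.0000 = 72.0000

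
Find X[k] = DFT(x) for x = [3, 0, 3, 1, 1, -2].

X[k] = Σ(n=0 to 5) x[n] · ω_6^(nk)
where ω_6 = e^(-2πi/6)

Computing each X[k]:
X[0] = 6
X[1] = -1.0000-3.4641i
X[2] = 3
X[3] = 8
X[4] = 3
X[5] = -1.0000+3.4641i

X = [6, -1.0000-3.4641i, 3, 8, 3, -1.0000+3.4641i]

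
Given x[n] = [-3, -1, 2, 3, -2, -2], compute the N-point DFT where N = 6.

X[k] = Σ(n=0 to 5) x[n] · ω_6^(nk)
where ω_6 = e^(-2πi/6)

Computing each X[k]:
X[0] = -3
X[1] = -7.5000-4.3301i
X[2] = 1.5000+2.5981i
X[3] = -3
X[4] = 1.5000-2.5981i
X[5] = -7.5000+4.3301i

X = [-3, -7.5000-4.3301i, 1.5000+2.5981i, -3, 1.5000-2.5981i, -7.5000+4.3301i]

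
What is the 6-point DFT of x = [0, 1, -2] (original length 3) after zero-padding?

Original 3-point DFT: [-1, 0.5000-2.5981i, 0.5000+2.5981i]
Zero-padded 6-point DFT provides frequency interpolation.

DFT_6([x, 0, ...]) = [-1, 1.5000+0.8660i, 0.5000-2.5981i, -3, 0.5000+2.5981i, 1.5000-0.8660i]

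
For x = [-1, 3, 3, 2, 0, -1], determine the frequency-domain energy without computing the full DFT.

Parseval: Σ|x[n]|² = (1/N)Σ|X[k]|², so Σ|X[k]|² = N·Σ|x[n]|² = 6·24.0000

Σ|X[k]|² = N·Σ|x[n]|² = 6·24.0000 = 144.0000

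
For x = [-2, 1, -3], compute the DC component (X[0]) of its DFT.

X[0] = Σ(n=0 to 2) x[n] · ω_3^0 = Σ x[n]
= (-2) + (1) + (-3)

X[0] = -4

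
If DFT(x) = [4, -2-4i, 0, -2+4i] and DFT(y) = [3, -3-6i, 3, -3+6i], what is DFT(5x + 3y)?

By linearity: DFT(5x + 3y) = 5·DFT(x) + 3·DFT(y)
= 5·[4, -2-4i, 0, -2+4i] + 3·[3, -3-6i, 3, -3+6i]

Computing element-wise:
Z[0] = 5·(4) + 3·(3) = 29
Z[1] = 5·(-2-4i) + 3·(-3-6i) = -19-38i
Z[2] = 5·(0) + 3·(3) = 9
Z[3] = 5·(-2+4i) + 3·(-3+6i) = -19+38i

DFT(5x + 3y) = 5·X + 3·Y = [29, -19-38i, 9, -19+38i]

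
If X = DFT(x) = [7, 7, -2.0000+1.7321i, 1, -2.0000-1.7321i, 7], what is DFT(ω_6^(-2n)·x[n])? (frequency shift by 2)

Modulation property: DFT(ω_6^(-2n)·x[n]) = X[(k-2) mod 6], so circularly shift X by 2 positions.

X[k-2] = [-2.0000-1.7321i, 7, 7, 7, -2.0000+1.7321i, 1]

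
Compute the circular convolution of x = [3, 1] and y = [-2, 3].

(x ⊛ y)[n] = Σ(m=0 to 1) x[m] · y[(n-m) mod 2]

Computing each output sample:
(x ⊛ y)[0] = -3
(x ⊛ y)[1] = 7

x ⊛ y = [-3, 7]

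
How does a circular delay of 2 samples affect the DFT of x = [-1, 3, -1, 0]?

Time shift by 2: X_shifted[k] = ω_4^(2k) · X[k]
Shifted x = [-1, 0, -1, 3]

DFT(x[n-2]) = [1, 3i, -5, -3i]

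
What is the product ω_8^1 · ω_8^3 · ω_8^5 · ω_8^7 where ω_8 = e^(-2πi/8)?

The primitive 8th roots of unity are ω_8^k for k coprime to 8: k ∈ {1, 3, 5, 7}
Their product equals the constant term of the cyclotomic polynomial Φ_8(x) up to sign.
For n ≥ 3, the product of all primitive nth roots of unity is 1. (For n=1 it is 1; for n=2 it is -1.)

1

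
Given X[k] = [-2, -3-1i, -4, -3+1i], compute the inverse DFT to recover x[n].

x[n] = (1/4) Σ(k=0 to 3) X[k] · e^(2πikn/4)

Computing each x[n]:
x[0] = -3
x[1] = 1
x[2] = 0
x[3] = 0

x = [-3, 1, 0, 0]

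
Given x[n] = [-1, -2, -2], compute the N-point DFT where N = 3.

X[k] = Σ(n=0 to 2) x[n] · ω_3^(nk)
where ω_3 = e^(-2πi/3)

Computing each X[k]:
X[0] = -5
X[1] = 1
X[2] = 1

X = [-5, 1, 1]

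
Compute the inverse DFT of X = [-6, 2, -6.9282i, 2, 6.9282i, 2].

x[n] = (1/6) Σ(k=0 to 5) X[k] · e^(2πikn/6)

Computing each x[n]:
x[0] = 0
x[1] = 1
x[2] = -3
x[3] = -2
x[4] = 1
x[5] = -3

x = [0, 1, -3, -2, 1, -3]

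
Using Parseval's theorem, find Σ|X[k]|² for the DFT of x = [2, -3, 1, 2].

Parseval: Σ|x[n]|² = (1/N)Σ|X[k]|², so Σ|X[k]|² = N·Σ|x[n]|² = 4·18.0000

Σ|X[k]|² = N·Σ|x[n]|² = 4·18.0000 = 72.0000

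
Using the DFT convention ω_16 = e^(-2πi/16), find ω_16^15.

ω_16^15 = e^(-2πi·15/16)
= cos(-2π·15/16) + i·sin(-2π·15/16)
= cos(-30π/16) + i·sin(-30π/16)

ω_16^15 = cos(-30π/16) + i·sin(-30π/16) = 0.9239+0.3827i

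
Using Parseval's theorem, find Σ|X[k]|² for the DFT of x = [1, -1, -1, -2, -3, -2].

Parseval: Σ|x[n]|² = (1/N)Σ|X[k]|², so Σ|X[k]|² = N·Σ|x[n]|² = 6·20.0000

Σ|X[k]|² = N·Σ|x[n]|² = 6·20.0000 = 120.0000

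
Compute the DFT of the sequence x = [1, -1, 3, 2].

X[k] = Σ(n=0 to 3) x[n] · ω_4^(nk)
where ω_4 = e^(-2πi/4)

Computing each X[k]:
X[0] = 5
X[1] = -2+3i
X[2] = 3
X[3] = -2-3i

X = [5, -2+3i, 3, -2-3i]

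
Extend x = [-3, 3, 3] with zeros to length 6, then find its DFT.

Original 3-point DFT: [3, -6, -6]
Zero-padded 6-point DFT provides frequency interpolation.

DFT_6([x, 0, ...]) = [3, -3.0000-5.1962i, -6, -3, -6, -3.0000+5.1962i]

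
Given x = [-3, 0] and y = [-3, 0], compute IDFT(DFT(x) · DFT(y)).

(x ⊛ y)[n] = Σ(m=0 to 1) x[m] · y[(n-m) mod 2]

Computing each output sample:
(x ⊛ y)[0] = 9
(x ⊛ y)[1] = 0

x ⊛ y = [9, 0]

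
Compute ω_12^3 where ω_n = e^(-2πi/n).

ω_12^3 = e^(-2πi·3/12)
= cos(-2π·3/12) + i·sin(-2π·3/12)
= cos(-6π/12) + i·sin(-6π/12)

ω_12^3 = cos(-6π/12) + i·sin(-6π/12) = -1i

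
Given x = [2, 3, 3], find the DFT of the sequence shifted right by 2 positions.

Time shift by 2: X_shifted[k] = ω_3^(2k) · X[k]
Shifted x = [3, 3, 2]

DFT(x[n-2]) = [8, 0.5000-0.8660i, 0.5000+0.8660i]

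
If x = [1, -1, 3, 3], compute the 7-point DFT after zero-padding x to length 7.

Original 4-point DFT: [6, -2+4i, 2, -2-4i]
Zero-padded 7-point DFT provides frequency interpolation.

DFT_7([x, 0, ...]) = [6, -2.9940-3.4446i, 0.3901+4.6221i, 3.1039-0.1454i, 3.1039+0.1454i, 0.3901-4.6221i, -2.9940+3.4446i]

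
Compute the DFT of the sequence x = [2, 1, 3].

X[k] = Σ(n=0 to 2) x[n] · ω_3^(nk)
where ω_3 = e^(-2πi/3)

Computing each X[k]:
X[0] = 6
X[1] = 1.7321i
X[2] = -1.7321i

X = [6, 1.7321i, -1.7321i]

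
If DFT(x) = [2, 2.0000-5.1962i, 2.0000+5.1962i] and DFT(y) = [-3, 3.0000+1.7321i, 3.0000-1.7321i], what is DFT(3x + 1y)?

By linearity: DFT(3x + 1y) = 3·DFT(x) + 1·DFT(y)
= 3·[2, 2.0000-5.1962i, 2.0000+5.1962i] + 1·[-3, 3.0000+1.7321i, 3.0000-1.7321i]

Computing element-wise:
Z[0] = 3·(2) + 1·(-3) = 3
Z[1] = 3·(2.0000-5.1962i) + 1·(3.0000+1.7321i) = 9.0000-13.8565i
Z[2] = 3·(2.0000+5.1962i) + 1·(3.0000-1.7321i) = 9.0000+13.8565i

DFT(3x + 1y) = 3·X + 1·Y = [3, 9.0000-13.8565i, 9.0000+13.8565i]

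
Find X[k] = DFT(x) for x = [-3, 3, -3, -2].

X[k] = Σ(n=0 to 3) x[n] · ω_4^(nk)
where ω_4 = e^(-2πi/4)

Computing each X[k]:
X[0] = -5
X[1] = -5i
X[2] = -7
X[3] = 5i

X = [-5, -5i, -7, 5i]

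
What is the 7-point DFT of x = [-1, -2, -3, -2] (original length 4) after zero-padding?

Original 4-point DFT: [-8, 2, 0, 2]
Zero-padded 7-point DFT provides frequency interpolation.

DFT_7([x, 0, ...]) = [-8, 0.2225+5.3562i, 0.9010-0.9155i, -0.6235+0.4721i, -0.6235-0.4721i, 0.9010+0.9155i, 0.2225-5.3562i]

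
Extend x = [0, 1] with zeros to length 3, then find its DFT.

Original 2-point DFT: [1, -1]
Zero-padded 3-point DFT provides frequency interpolation.

DFT_3([x, 0, ...]) = [1, -0.5000-0.8660i, -0.5000+0.8660i]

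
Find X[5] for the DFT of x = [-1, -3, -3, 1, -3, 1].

X[5] = Σ(n=0 to 5) x[n] · ω_6^(5n) where ω_6 = e^(-2πi/6)
= (-1)·ω_6^0 + (-3)·ω_6^5 + (-3)·ω_6^10 + (1)·ω_6^15 + (-3)·ω_6^20 + (1)·ω_6^25

X[5] = -3.4641i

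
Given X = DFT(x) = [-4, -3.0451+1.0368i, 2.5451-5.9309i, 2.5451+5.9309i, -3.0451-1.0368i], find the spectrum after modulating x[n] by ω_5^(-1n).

Modulation property: DFT(ω_5^(-1n)·x[n]) = X[(k-1) mod 5], so circularly shift X by 1 positions.

X[k-1] = [-3.0451-1.0368i, -4, -3.0451+1.0368i, 2.5451-5.9309i, 2.5451+5.9309i]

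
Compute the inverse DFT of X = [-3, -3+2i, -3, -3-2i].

x[n] = (1/4) Σ(k=0 to 3) X[k] · e^(2πikn/4)

Computing each x[n]:
x[0] = -3
x[1] = -1
x[2] = 0
x[3] = 1

x = [-3, -1, 0, 1]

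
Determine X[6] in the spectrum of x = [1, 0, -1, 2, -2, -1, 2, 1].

X[6] = Σ(n=0 to 7) x[n] · ω_8^(6n) where ω_8 = e^(-2πi/8)
= (1)·ω_8^0 + (0)·ω_8^6 + (-1)·ω_8^12 + (2)·ω_8^18 + (-2)·ω_8^24 + (-1)·ω_8^30 + (2)·ω_8^36 + (1)·ω_8^42

X[6] = -2-4i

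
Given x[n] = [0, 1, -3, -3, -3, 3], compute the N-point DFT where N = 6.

X[k] = Σ(n=0 to 5) x[n] · ω_6^(nk)
where ω_6 = e^(-2πi/6)

Computing each X[k]:
X[0] = -5
X[1] = 8.0000+1.7321i
X[2] = -2.0000+1.7321i
X[3] = -7
X[4] = -2.0000-1.7321i
X[5] = 8.0000-1.7321i

X = [-5, 8.0000+1.7321i, -2.0000+1.7321i, -7, -2.0000-1.7321i, 8.0000-1.7321i]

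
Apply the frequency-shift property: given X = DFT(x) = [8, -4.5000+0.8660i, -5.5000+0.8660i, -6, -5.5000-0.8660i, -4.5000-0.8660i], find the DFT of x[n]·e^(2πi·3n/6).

Modulation property: DFT(ω_6^(-3n)·x[n]) = X[(k-3) mod 6], so circularly shift X by 3 positions.

X[k-3] = [-6, -5.5000-0.8660i, -4.5000-0.8660i, 8, -4.5000+0.8660i, -5.5000+0.8660i]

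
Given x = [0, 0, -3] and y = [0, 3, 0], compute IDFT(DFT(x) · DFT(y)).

(x ⊛ y)[n] = Σ(m=0 to 2) x[m] · y[(n-m) mod 3]

Computing each output sample:
(x ⊛ y)[0] = -9
(x ⊛ y)[1] = 0
(x ⊛ y)[2] = 0

x ⊛ y = [-9, 0, 0]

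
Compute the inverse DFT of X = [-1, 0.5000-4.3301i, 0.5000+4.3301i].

x[n] = (1/3) Σ(k=0 to 2) X[k] · e^(2πikn/3)

Computing each x[n]:
x[0] = 0
x[1] = 2
x[2] = -3

x = [0, 2, -3]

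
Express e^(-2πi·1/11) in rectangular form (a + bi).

ω_11^1 = e^(-2πi·1/11)
= cos(-2π·1/11) + i·sin(-2π·1/11)
= cos(-2π/11) + i·sin(-2π/11)

ω_11^1 = cos(-2π/11) + i·sin(-2π/11) = 0.8413-0.5406i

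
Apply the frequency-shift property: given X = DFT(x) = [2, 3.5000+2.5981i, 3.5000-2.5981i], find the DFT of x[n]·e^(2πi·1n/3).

Modulation property: DFT(ω_3^(-1n)·x[n]) = X[(k-1) mod 3], so circularly shift X by 1 positions.

X[k-1] = [3.5000-2.5981i, 2, 3.5000+2.5981i]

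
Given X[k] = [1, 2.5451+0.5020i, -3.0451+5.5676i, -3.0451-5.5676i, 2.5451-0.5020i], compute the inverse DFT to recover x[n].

x[n] = (1/5) Σ(k=0 to 4) X[k] · e^(2πikn/5)

Computing each x[n]:
x[0] = 0
x[1] = 0
x[2] = 1
x[3] = -3
x[4] = 3

x = [0, 0, 1, -3, 3]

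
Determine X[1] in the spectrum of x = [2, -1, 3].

X[1] = Σ(n=0 to 2) x[n] · ω_3^(1n) where ω_3 = e^(-2πi/3)
= (2)·ω_3^0 + (-1)·ω_3^1 + (3)·ω_3^2

X[1] = 1.0000+3.4641i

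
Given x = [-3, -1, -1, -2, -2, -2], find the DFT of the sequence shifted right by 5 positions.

Time shift by 5: X_shifted[k] = ω_6^(5k) · X[k]
Shifted x = [-1, -1, -2, -2, -2, -3]

DFT(x[n-5]) = [-11, 1.0000-1.7321i, 1.0000-1.7321i, 1, 1.0000+1.7321i, 1.0000+1.7321i]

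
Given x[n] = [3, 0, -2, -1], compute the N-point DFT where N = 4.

X[k] = Σ(n=0 to 3) x[n] · ω_4^(nk)
where ω_4 = e^(-2πi/4)

Computing each X[k]:
X[0] = 0
X[1] = 5-1i
X[2] = 2
X[3] = 5+1i

X = [0, 5-1i, 2, 5+1i]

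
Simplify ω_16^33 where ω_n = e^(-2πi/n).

Since ω_16^16 = 1, powers reduce modulo 16.
33 mod 16 = 1
So ω_16^33 = ω_16^1 = e^(-2πi·1/16)

ω_16^33 = ω_16^1 = 0.9239-0.3827i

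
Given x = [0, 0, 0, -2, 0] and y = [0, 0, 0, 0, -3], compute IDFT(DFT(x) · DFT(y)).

(x ⊛ y)[n] = Σ(m=0 to 4) x[m] · y[(n-m) mod 5]

Computing each output sample:
(x ⊛ y)[0] = 0
(x ⊛ y)[1] = 0
(x ⊛ y)[2] = 6
(x ⊛ y)[3] = 0
(x ⊛ y)[4] = 0

x ⊛ y = [0, 0, 6, 0, 0]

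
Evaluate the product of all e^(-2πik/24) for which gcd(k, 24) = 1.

The primitive 24th roots of unity are ω_24^k for k coprime to 24: k ∈ {1, 5, 7, 11, 13, 17, 19, 23}
Their product equals the constant term of the cyclotomic polynomial Φ_24(x) up to sign.
For n ≥ 3, the product of all primitive nth roots of unity is 1. (For n=1 it is 1; for n=2 it is -1.)

1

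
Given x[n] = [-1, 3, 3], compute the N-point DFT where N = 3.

X[k] = Σ(n=0 to 2) x[n] · ω_3^(nk)
where ω_3 = e^(-2πi/3)

Computing each X[k]:
X[0] = 5
X[1] = -4
X[2] = -4

X = [5, -4, -4]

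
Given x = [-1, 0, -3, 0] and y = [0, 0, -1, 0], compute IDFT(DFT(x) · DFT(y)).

(x ⊛ y)[n] = Σ(m=0 to 3) x[m] · y[(n-m) mod 4]

Computing each output sample:
(x ⊛ y)[0] = 3
(x ⊛ y)[1] = 0
(x ⊛ y)[2] = 1
(x ⊛ y)[3] = 0

x ⊛ y = [3, 0, 1, 0]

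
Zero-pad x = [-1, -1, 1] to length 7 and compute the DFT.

Original 3-point DFT: [-1, -1.0000+1.7321i, -1.0000-1.7321i]
Zero-padded 7-point DFT provides frequency interpolation.

DFT_7([x, 0, ...]) = [-1, -1.8460-0.1931i, -1.6784+1.4088i, 0.5245+1.2157i, 0.5245-1.2157i, -1.6784-1.4088i, -1.8460+0.1931i]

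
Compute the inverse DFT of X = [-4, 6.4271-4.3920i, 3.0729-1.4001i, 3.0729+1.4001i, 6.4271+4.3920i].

x[n] = (1/5) Σ(k=0 to 4) X[k] · e^(2πikn/5)

Computing each x[n]:
x[0] = 3
x[1] = 1
x[2] = -2
x[3] = -3
x[4] = -3

x = [3, 1, -2, -3, -3]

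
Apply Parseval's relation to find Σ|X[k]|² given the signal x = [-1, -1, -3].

Parseval: Σ|x[n]|² = (1/N)Σ|X[k]|², so Σ|X[k]|² = N·Σ|x[n]|² = 3·11.0000

Σ|X[k]|² = N·Σ|x[n]|² = 3·11.0000 = 33.0000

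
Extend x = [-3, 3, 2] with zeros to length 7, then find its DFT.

Original 3-point DFT: [2, -5.5000-0.8660i, -5.5000+0.8660i]
Zero-padded 7-point DFT provides frequency interpolation.

DFT_7([x, 0, ...]) = [2, -1.5746-4.2954i, -5.4695-2.0570i, -4.4559+0.2620i, -4.4559-0.2620i, -5.4695+2.0570i, -1.5746+4.2954i]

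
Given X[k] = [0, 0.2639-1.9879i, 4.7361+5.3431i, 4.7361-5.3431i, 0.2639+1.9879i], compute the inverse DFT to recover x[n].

x[n] = (1/5) Σ(k=0 to 4) X[k] · e^(2πikn/5)

Computing each x[n]:
x[0] = 2
x[1] = -2
x[2] = 3
x[3] = -2
x[4] = -1

x = [2, -2, 3, -2, -1]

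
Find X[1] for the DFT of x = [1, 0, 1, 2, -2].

X[1] = Σ(n=0 to 4) x[n] · ω_5^(1n) where ω_5 = e^(-2πi/5)
= (1)·ω_5^0 + (0)·ω_5^1 + (1)·ω_5^2 + (2)·ω_5^3 + (-2)·ω_5^4

X[1] = -2.0451-1.3143i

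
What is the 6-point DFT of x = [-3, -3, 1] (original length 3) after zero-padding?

Original 3-point DFT: [-5, -2.0000+3.4641i, -2.0000-3.4641i]
Zero-padded 6-point DFT provides frequency interpolation.

DFT_6([x, 0, ...]) = [-5, -5.0000+1.7321i, -2.0000+3.4641i, 1, -2.0000-3.4641i, -5.0000-1.7321i]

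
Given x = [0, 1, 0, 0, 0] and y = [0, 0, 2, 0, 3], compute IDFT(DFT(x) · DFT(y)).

(x ⊛ y)[n] = Σ(m=0 to 4) x[m] · y[(n-m) mod 5]

Computing each output sample:
(x ⊛ y)[0] = 3
(x ⊛ y)[1] = 0
(x ⊛ y)[2] = 0
(x ⊛ y)[3] = 2
(x ⊛ y)[4] = 0

x ⊛ y = [3, 0, 0, 2, 0]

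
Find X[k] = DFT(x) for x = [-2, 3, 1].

X[k] = Σ(n=0 to 2) x[n] · ω_3^(nk)
where ω_3 = e^(-2πi/3)

Computing each X[k]:
X[0] = 2
X[1] = -4.0000-1.7321i
X[2] = -4.0000+1.7321i

X = [2, -4.0000-1.7321i, -4.0000+1.7321i]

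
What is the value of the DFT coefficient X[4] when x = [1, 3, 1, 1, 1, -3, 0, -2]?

X[4] = Σ(n=0 to 7) x[n] · ω_8^(4n) where ω_8 = e^(-2πi/8)
= (1)·ω_8^0 + (3)·ω_8^4 + (1)·ω_8^8 + (1)·ω_8^12 + (1)·ω_8^16 + (-3)·ω_8^20 + (0)·ω_8^24 + (-2)·ω_8^28

X[4] = 4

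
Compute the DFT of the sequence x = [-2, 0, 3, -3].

X[k] = Σ(n=0 to 3) x[n] · ω_4^(nk)
where ω_4 = e^(-2πi/4)

Computing each X[k]:
X[0] = -2
X[1] = -5-3i
X[2] = 4
X[3] = -5+3i

X = [-2, -5-3i, 4, -5+3i]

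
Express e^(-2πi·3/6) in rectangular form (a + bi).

ω_6^3 = e^(-2πi·3/6)
= cos(-2π·3/6) + i·sin(-2π·3/6)
= cos(-6π/6) + i·sin(-6π/6)

ω_6^3 = cos(-6π/6) + i·sin(-6π/6) = -1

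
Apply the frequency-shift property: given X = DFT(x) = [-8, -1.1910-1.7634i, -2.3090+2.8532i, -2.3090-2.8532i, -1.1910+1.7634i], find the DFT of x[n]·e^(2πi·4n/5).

Modulation property: DFT(ω_5^(-4n)·x[n]) = X[(k-4) mod 5], so circularly shift X by 4 positions.

X[k-4] = [-1.1910-1.7634i, -2.3090+2.8532i, -2.3090-2.8532i, -1.1910+1.7634i, -8]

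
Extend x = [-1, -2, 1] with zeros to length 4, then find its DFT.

Original 3-point DFT: [-2, -0.5000+2.5981i, -0.5000-2.5981i]
Zero-padded 4-point DFT provides frequency interpolation.

DFT_4([x, 0, ...]) = [-2, -2+2i, 2, -2-2i]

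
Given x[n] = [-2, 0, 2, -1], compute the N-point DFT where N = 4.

X[k] = Σ(n=0 to 3) x[n] · ω_4^(nk)
where ω_4 = e^(-2πi/4)

Computing each X[k]:
X[0] = -1
X[1] = -4-1i
X[2] = 1
X[3] = -4+1i

X = [-1, -4-1i, 1, -4+1i]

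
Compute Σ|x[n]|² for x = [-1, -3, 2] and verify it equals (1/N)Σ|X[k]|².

Time domain:
Σ|x[n]|² = |-1|² + |-3|² + |2|² = 14.0000

Frequency domain:
(1/3)Σ|X[k]|² = (1/3)(|-2|² + |-0.5000+4.3301i|² + |-0.5000-4.3301i|²) = (1/3)·42.0000 = 14.0000

Both sides agree, confirming Parseval's theorem.

Σ|x[n]|² = (1/N)Σ|X[k]|² = 14.0000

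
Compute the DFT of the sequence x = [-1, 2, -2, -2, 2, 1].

X[k] = Σ(n=0 to 5) x[n] · ω_6^(nk)
where ω_6 = e^(-2πi/6)

Computing each X[k]:
X[0] = 0
X[1] = 2.5000+2.5981i
X[2] = -4.5000-4.3301i
X[3] = -2
X[4] = -4.5000+4.3301i
X[5] = 2.5000-2.5981i

X = [0, 2.5000+2.5981i, -4.5000-4.3301i, -2, -4.5000+4.3301i, 2.5000-2.5981i]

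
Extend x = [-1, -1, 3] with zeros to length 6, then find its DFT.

Original 3-point DFT: [1, -2.0000+3.4641i, -2.0000-3.4641i]
Zero-padded 6-point DFT provides frequency interpolation.

DFT_6([x, 0, ...]) = [1, -3.0000-1.7321i, -2.0000+3.4641i, 3, -2.0000-3.4641i, -3.0000+1.7321i]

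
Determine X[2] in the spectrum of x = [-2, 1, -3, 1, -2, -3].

X[2] = Σ(n=0 to 5) x[n] · ω_6^(2n) where ω_6 = e^(-2πi/6)
= (-2)·ω_6^0 + (1)·ω_6^2 + (-3)·ω_6^4 + (1)·ω_6^6 + (-2)·ω_6^8 + (-3)·ω_6^10

X[2] = 2.5000-4.3301i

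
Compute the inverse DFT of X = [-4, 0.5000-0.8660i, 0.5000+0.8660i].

x[n] = (1/3) Σ(k=0 to 2) X[k] · e^(2πikn/3)

Computing each x[n]:
x[0] = -1
x[1] = -1
x[2] = -2

x = [-1, -1, -2]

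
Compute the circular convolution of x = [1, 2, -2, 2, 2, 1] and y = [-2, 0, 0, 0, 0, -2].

(x ⊛ y)[n] = Σ(m=0 to 5) x[m] · y[(n-m) mod 6]

Computing each output sample:
(x ⊛ y)[0] = -6
(x ⊛ y)[1] = 0
(x ⊛ y)[2] = 0
(x ⊛ y)[3] = -8
(x ⊛ y)[4] = -6
(x ⊛ y)[5] = -4

x ⊛ y = [-6, 0, 0, -8, -6, -4]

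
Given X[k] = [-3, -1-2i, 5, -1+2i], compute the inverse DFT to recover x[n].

x[n] = (1/4) Σ(k=0 to 3) X[k] · e^(2πikn/4)

Computing each x[n]:
x[0] = 0
x[1] = -1
x[2] = 1
x[3] = -3

x = [0, -1, 1, -3]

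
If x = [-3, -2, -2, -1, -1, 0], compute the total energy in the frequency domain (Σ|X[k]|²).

Parseval: Σ|x[n]|² = (1/N)Σ|X[k]|², so Σ|X[k]|² = N·Σ|x[n]|² = 6·19.0000

Σ|X[k]|² = N·Σ|x[n]|² = 6·19.0000 = 114.0000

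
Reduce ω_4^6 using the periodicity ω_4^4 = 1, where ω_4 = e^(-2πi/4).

Since ω_4^4 = 1, powers reduce modulo 4.
6 mod 4 = 2
So ω_4^6 = ω_4^2 = e^(-2πi·2/4)

ω_4^6 = ω_4^2 = -1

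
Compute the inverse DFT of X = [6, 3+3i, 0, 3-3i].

x[n] = (1/4) Σ(k=0 to 3) X[k] · e^(2πikn/4)

Computing each x[n]:
x[0] = 3
x[1] = 0
x[2] = 0
x[3] = 3

x = [3, 0, 0, 3]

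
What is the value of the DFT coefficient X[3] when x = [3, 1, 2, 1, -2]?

X[3] = Σ(n=0 to 4) x[n] · ω_5^(3n) where ω_5 = e^(-2πi/5)
= (3)·ω_5^0 + (1)·ω_5^3 + (2)·ω_5^6 + (1)·ω_5^9 + (-2)·ω_5^12

X[3] = 4.7361+0.8123i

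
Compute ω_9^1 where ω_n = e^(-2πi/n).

ω_9^1 = e^(-2πi·1/9)
= cos(-2π·1/9) + i·sin(-2π·1/9)
= cos(-2π/9) + i·sin(-2π/9)

ω_9^1 = cos(-2π/9) + i·sin(-2π/9) = 0.7660-0.6428i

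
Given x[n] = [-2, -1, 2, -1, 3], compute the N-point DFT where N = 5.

X[k] = Σ(n=0 to 4) x[n] · ω_5^(nk)
where ω_5 = e^(-2πi/5)

Computing each X[k]:
X[0] = 1
X[1] = -2.1910+2.0409i
X[2] = -3.3090+5.2043i
X[3] = -3.3090-5.2043i
X[4] = -2.1910-2.0409i

X = [1, -2.1910+2.0409i, -3.3090+5.2043i, -3.3090-5.2043i, -2.1910-2.0409i]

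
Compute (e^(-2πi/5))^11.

Since ω_5^5 = 1, powers reduce modulo 5.
11 mod 5 = 1
So ω_5^11 = ω_5^1 = e^(-2πi·1/5)

ω_5^11 = ω_5^1 = 0.3090-0.9511i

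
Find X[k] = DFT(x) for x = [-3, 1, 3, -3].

X[k] = Σ(n=0 to 3) x[n] · ω_4^(nk)
where ω_4 = e^(-2πi/4)

Computing each X[k]:
X[0] = -2
X[1] = -6-4i
X[2] = 2
X[3] = -6+4i

X = [-2, -6-4i, 2, -6+4i]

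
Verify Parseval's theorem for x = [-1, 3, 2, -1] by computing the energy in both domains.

Time domain:
Σ|x[n]|² = |-1|² + |3|² + |2|² + |-1|² = 15.0000

Frequency domain:
(1/4)Σ|X[k]|² = (1/4)(|3|² + |-3-4i|² + |-1|² + |-3+4i|²) = (1/4)·60.0000 = 15.0000

Both sides agree, confirming Parseval's theorem.

Σ|x[n]|² = (1/N)Σ|X[k]|² = 15.0000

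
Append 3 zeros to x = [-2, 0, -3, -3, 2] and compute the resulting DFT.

Original 5-point DFT: [-6, 3.4721+1.9021i, -5.4721+1.1756i, -5.4721-1.1756i, 3.4721-1.9021i]
Zero-padded 8-point DFT provides frequency interpolation.

DFT_8([x, 0, ...]) = [-6, -1.8787+5.1213i, 3-3i, -6.1213-0.8787i, 0, -6.1213+0.8787i, 3+3i, -1.8787-5.1213i]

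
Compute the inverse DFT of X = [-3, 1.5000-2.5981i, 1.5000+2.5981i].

x[n] = (1/3) Σ(k=0 to 2) X[k] · e^(2πikn/3)

Computing each x[n]:
x[0] = 0
x[1] = 0
x[2] = -3

x = [0, 0, -3]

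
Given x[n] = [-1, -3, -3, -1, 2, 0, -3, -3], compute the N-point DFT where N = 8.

X[k] = Σ(n=0 to 7) x[n] · ω_8^(nk)
where ω_8 = e^(-2πi/8)

Computing each X[k]:
X[0] = -12
X[1] = -6.5355+0.7071i
X[2] = 7-1i
X[3] = 0.5355+0.7071i
X[4] = 2
X[5] = 0.5355-0.7071i
X[6] = 7+1i
X[7] = -6.5355-0.7071i

X = [-12, -6.5355+0.7071i, 7-1i, 0.5355+0.7071i, 2, 0.5355-0.7071i, 7+1i, -6.5355-0.7071i]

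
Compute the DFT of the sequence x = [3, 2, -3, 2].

X[k] = Σ(n=0 to 3) x[n] · ω_4^(nk)
where ω_4 = e^(-2πi/4)

Computing each X[k]:
X[0] = 4
X[1] = 6
X[2] = -4
X[3] = 6

X = [4, 6, -4, 6]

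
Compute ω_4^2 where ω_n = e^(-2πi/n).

ω_4^2 = e^(-2πi·2/4)
= cos(-2π·2/4) + i·sin(-2π·2/4)
= cos(-4π/4) + i·sin(-4π/4)

ω_4^2 = cos(-4π/4) + i·sin(-4π/4) = -1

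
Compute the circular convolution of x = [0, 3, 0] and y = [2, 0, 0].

(x ⊛ y)[n] = Σ(m=0 to 2) x[m] · y[(n-m) mod 3]

Computing each output sample:
(x ⊛ y)[0] = 0
(x ⊛ y)[1] = 6
(x ⊛ y)[2] = 0

x ⊛ y = [0, 6, 0]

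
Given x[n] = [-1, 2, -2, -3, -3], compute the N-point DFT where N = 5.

X[k] = Σ(n=0 to 4) x[n] · ω_5^(nk)
where ω_5 = e^(-2πi/5)

Computing each X[k]:
X[0] = -7
X[1] = 2.7361-5.3431i
X[2] = -1.7361-1.9879i
X[3] = -1.7361+1.9879i
X[4] = 2.7361+5.3431i

X = [-7, 2.7361-5.3431i, -1.7361-1.9879i, -1.7361+1.9879i, 2.7361+5.3431i]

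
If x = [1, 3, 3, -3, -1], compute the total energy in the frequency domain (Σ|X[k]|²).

Parseval: Σ|x[n]|² = (1/N)Σ|X[k]|², so Σ|X[k]|² = N·Σ|x[n]|² = 5·29.0000

Σ|X[k]|² = N·Σ|x[n]|² = 5·29.0000 = 145.0000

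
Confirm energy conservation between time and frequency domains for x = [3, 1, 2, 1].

Time domain:
Σ|x[n]|² = |3|² + |1|² + |2|² + |1|² = 15.0000

Frequency domain:
(1/4)Σ|X[k]|² = (1/4)(|7|² + |1|² + |3|² + |1|²) = (1/4)·60.0000 = 15.0000

Both sides agree, confirming Parseval's theorem.

Σ|x[n]|² = (1/N)Σ|X[k]|² = 15.0000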